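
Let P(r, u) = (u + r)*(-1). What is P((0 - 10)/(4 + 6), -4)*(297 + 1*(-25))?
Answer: 1360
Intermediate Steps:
P(r, u) = -r - u (P(r, u) = (r + u)*(-1) = -r - u)
P((0 - 10)/(4 + 6), -4)*(297 + 1*(-25)) = (-(0 - 10)/(4 + 6) - 1*(-4))*(297 + 1*(-25)) = (-(-10)/10 + 4)*(297 - 25) = (-(-10)/10 + 4)*272 = (-1*(-1) + 4)*272 = (1 + 4)*272 = 5*272 = 1360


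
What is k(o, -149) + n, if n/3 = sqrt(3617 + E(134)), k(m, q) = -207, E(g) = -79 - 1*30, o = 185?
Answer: -207 + 6*sqrt(877) ≈ -29.315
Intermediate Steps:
E(g) = -109 (E(g) = -79 - 30 = -109)
n = 6*sqrt(877) (n = 3*sqrt(3617 - 109) = 3*sqrt(3508) = 3*(2*sqrt(877)) = 6*sqrt(877) ≈ 177.69)
k(o, -149) + n = -207 + 6*sqrt(877)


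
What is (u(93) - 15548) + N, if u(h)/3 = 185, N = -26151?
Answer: -41144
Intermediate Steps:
u(h) = 555 (u(h) = 3*185 = 555)
(u(93) - 15548) + N = (555 - 15548) - 26151 = -14993 - 26151 = -41144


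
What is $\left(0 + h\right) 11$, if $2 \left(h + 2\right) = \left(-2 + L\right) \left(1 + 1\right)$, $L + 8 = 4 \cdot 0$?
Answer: $-132$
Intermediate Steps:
$L = -8$ ($L = -8 + 4 \cdot 0 = -8 + 0 = -8$)
$h = -12$ ($h = -2 + \frac{\left(-2 - 8\right) \left(1 + 1\right)}{2} = -2 + \frac{\left(-10\right) 2}{2} = -2 + \frac{1}{2} \left(-20\right) = -2 - 10 = -12$)
$\left(0 + h\right) 11 = \left(0 - 12\right) 11 = \left(-12\right) 11 = -132$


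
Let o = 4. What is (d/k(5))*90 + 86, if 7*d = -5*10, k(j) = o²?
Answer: 1283/28 ≈ 45.821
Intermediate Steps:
k(j) = 16 (k(j) = 4² = 16)
d = -50/7 (d = (-5*10)/7 = (⅐)*(-50) = -50/7 ≈ -7.1429)
(d/k(5))*90 + 86 = -50/7/16*90 + 86 = -50/7*1/16*90 + 86 = -25/56*90 + 86 = -1125/28 + 86 = 1283/28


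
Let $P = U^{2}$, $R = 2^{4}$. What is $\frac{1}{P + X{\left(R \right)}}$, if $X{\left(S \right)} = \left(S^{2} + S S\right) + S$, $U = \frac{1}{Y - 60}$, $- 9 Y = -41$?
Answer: $\frac{249001}{131472609} \approx 0.0018939$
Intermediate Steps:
$Y = \frac{41}{9}$ ($Y = \left(- \frac{1}{9}\right) \left(-41\right) = \frac{41}{9} \approx 4.5556$)
$U = - \frac{9}{499}$ ($U = \frac{1}{\frac{41}{9} - 60} = \frac{1}{- \frac{499}{9}} = - \frac{9}{499} \approx -0.018036$)
$R = 16$
$X{\left(S \right)} = S + 2 S^{2}$ ($X{\left(S \right)} = \left(S^{2} + S^{2}\right) + S = 2 S^{2} + S = S + 2 S^{2}$)
$P = \frac{81}{249001}$ ($P = \left(- \frac{9}{499}\right)^{2} = \frac{81}{249001} \approx 0.0003253$)
$\frac{1}{P + X{\left(R \right)}} = \frac{1}{\frac{81}{249001} + 16 \left(1 + 2 \cdot 16\right)} = \frac{1}{\frac{81}{249001} + 16 \left(1 + 32\right)} = \frac{1}{\frac{81}{249001} + 16 \cdot 33} = \frac{1}{\frac{81}{249001} + 528} = \frac{1}{\frac{131472609}{249001}} = \frac{249001}{131472609}$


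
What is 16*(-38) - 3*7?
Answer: -629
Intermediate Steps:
16*(-38) - 3*7 = -608 - 21 = -629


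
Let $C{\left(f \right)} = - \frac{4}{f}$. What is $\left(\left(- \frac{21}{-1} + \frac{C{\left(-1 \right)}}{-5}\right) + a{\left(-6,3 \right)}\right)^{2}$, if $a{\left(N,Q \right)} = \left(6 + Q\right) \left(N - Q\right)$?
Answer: $\frac{92416}{25} \approx 3696.6$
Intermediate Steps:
$\left(\left(- \frac{21}{-1} + \frac{C{\left(-1 \right)}}{-5}\right) + a{\left(-6,3 \right)}\right)^{2} = \left(\left(- \frac{21}{-1} + \frac{\left(-4\right) \frac{1}{-1}}{-5}\right) - 81\right)^{2} = \left(\left(\left(-21\right) \left(-1\right) + \left(-4\right) \left(-1\right) \left(- \frac{1}{5}\right)\right) - 81\right)^{2} = \left(\left(21 + 4 \left(- \frac{1}{5}\right)\right) - 81\right)^{2} = \left(\left(21 - \frac{4}{5}\right) - 81\right)^{2} = \left(\frac{101}{5} - 81\right)^{2} = \left(- \frac{304}{5}\right)^{2} = \frac{92416}{25}$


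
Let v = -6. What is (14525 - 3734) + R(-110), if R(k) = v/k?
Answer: 593508/55 ≈ 10791.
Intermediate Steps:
R(k) = -6/k
(14525 - 3734) + R(-110) = (14525 - 3734) - 6/(-110) = 10791 - 6*(-1/110) = 10791 + 3/55 = 593508/55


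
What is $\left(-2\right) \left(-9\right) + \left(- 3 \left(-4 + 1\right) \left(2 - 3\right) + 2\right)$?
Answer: $11$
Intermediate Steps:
$\left(-2\right) \left(-9\right) + \left(- 3 \left(-4 + 1\right) \left(2 - 3\right) + 2\right) = 18 + \left(- 3 \left(\left(-3\right) \left(-1\right)\right) + 2\right) = 18 + \left(\left(-3\right) 3 + 2\right) = 18 + \left(-9 + 2\right) = 18 - 7 = 11$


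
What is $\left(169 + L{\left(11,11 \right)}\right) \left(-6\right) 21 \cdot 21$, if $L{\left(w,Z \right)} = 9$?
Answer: $-470988$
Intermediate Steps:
$\left(169 + L{\left(11,11 \right)}\right) \left(-6\right) 21 \cdot 21 = \left(169 + 9\right) \left(-6\right) 21 \cdot 21 = 178 \left(\left(-126\right) 21\right) = 178 \left(-2646\right) = -470988$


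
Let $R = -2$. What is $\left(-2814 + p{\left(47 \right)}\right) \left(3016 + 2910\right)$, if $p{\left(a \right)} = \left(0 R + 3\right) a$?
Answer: $-15840198$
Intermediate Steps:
$p{\left(a \right)} = 3 a$ ($p{\left(a \right)} = \left(0 \left(-2\right) + 3\right) a = \left(0 + 3\right) a = 3 a$)
$\left(-2814 + p{\left(47 \right)}\right) \left(3016 + 2910\right) = \left(-2814 + 3 \cdot 47\right) \left(3016 + 2910\right) = \left(-2814 + 141\right) 5926 = \left(-2673\right) 5926 = -15840198$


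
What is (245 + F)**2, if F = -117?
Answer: 16384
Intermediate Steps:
(245 + F)**2 = (245 - 117)**2 = 128**2 = 16384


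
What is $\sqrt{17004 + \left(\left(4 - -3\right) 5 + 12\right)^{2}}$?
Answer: $\sqrt{19213} \approx 138.61$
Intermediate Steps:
$\sqrt{17004 + \left(\left(4 - -3\right) 5 + 12\right)^{2}} = \sqrt{17004 + \left(\left(4 + 3\right) 5 + 12\right)^{2}} = \sqrt{17004 + \left(7 \cdot 5 + 12\right)^{2}} = \sqrt{17004 + \left(35 + 12\right)^{2}} = \sqrt{17004 + 47^{2}} = \sqrt{17004 + 2209} = \sqrt{19213}$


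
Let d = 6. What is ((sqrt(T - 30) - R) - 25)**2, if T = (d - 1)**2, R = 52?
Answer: (77 - I*sqrt(5))**2 ≈ 5924.0 - 344.35*I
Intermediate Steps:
T = 25 (T = (6 - 1)**2 = 5**2 = 25)
((sqrt(T - 30) - R) - 25)**2 = ((sqrt(25 - 30) - 1*52) - 25)**2 = ((sqrt(-5) - 52) - 25)**2 = ((I*sqrt(5) - 52) - 25)**2 = ((-52 + I*sqrt(5)) - 25)**2 = (-77 + I*sqrt(5))**2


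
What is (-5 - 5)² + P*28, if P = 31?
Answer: 968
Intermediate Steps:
(-5 - 5)² + P*28 = (-5 - 5)² + 31*28 = (-10)² + 868 = 100 + 868 = 968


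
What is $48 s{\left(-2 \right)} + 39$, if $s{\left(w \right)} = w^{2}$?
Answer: $231$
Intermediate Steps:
$48 s{\left(-2 \right)} + 39 = 48 \left(-2\right)^{2} + 39 = 48 \cdot 4 + 39 = 192 + 39 = 231$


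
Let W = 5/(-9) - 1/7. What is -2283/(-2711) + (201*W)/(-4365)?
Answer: 217263223/248503815 ≈ 0.87428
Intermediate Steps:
W = -44/63 (W = 5*(-⅑) - 1*⅐ = -5/9 - ⅐ = -44/63 ≈ -0.69841)
-2283/(-2711) + (201*W)/(-4365) = -2283/(-2711) + (201*(-44/63))/(-4365) = -2283*(-1/2711) - 2948/21*(-1/4365) = 2283/2711 + 2948/91665 = 217263223/248503815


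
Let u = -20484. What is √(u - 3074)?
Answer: I*√23558 ≈ 153.49*I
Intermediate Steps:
√(u - 3074) = √(-20484 - 3074) = √(-23558) = I*√23558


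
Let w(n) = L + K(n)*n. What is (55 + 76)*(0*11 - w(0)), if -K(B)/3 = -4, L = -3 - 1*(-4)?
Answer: -131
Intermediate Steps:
L = 1 (L = -3 + 4 = 1)
K(B) = 12 (K(B) = -3*(-4) = 12)
w(n) = 1 + 12*n
(55 + 76)*(0*11 - w(0)) = (55 + 76)*(0*11 - (1 + 12*0)) = 131*(0 - (1 + 0)) = 131*(0 - 1*1) = 131*(0 - 1) = 131*(-1) = -131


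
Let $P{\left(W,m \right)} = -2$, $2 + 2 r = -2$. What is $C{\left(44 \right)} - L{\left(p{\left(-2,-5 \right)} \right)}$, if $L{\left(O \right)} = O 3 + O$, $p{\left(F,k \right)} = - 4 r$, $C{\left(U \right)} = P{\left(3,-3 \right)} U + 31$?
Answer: $-89$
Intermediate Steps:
$r = -2$ ($r = -1 + \frac{1}{2} \left(-2\right) = -1 - 1 = -2$)
$C{\left(U \right)} = 31 - 2 U$ ($C{\left(U \right)} = - 2 U + 31 = 31 - 2 U$)
$p{\left(F,k \right)} = 8$ ($p{\left(F,k \right)} = \left(-4\right) \left(-2\right) = 8$)
$L{\left(O \right)} = 4 O$ ($L{\left(O \right)} = 3 O + O = 4 O$)
$C{\left(44 \right)} - L{\left(p{\left(-2,-5 \right)} \right)} = \left(31 - 88\right) - 4 \cdot 8 = \left(31 - 88\right) - 32 = -57 - 32 = -89$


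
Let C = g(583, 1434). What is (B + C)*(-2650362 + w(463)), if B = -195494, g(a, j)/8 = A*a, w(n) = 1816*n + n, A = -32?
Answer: 623669649522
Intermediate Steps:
w(n) = 1817*n
g(a, j) = -256*a (g(a, j) = 8*(-32*a) = -256*a)
C = -149248 (C = -256*583 = -149248)
(B + C)*(-2650362 + w(463)) = (-195494 - 149248)*(-2650362 + 1817*463) = -344742*(-2650362 + 841271) = -344742*(-1809091) = 623669649522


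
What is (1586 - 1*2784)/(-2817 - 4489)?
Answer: 599/3653 ≈ 0.16397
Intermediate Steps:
(1586 - 1*2784)/(-2817 - 4489) = (1586 - 2784)/(-7306) = -1198*(-1/7306) = 599/3653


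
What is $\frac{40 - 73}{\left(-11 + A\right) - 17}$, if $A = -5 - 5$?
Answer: $\frac{33}{38} \approx 0.86842$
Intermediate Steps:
$A = -10$ ($A = -5 - 5 = -10$)
$\frac{40 - 73}{\left(-11 + A\right) - 17} = \frac{40 - 73}{\left(-11 - 10\right) - 17} = - \frac{33}{-21 - 17} = - \frac{33}{-38} = \left(-33\right) \left(- \frac{1}{38}\right) = \frac{33}{38}$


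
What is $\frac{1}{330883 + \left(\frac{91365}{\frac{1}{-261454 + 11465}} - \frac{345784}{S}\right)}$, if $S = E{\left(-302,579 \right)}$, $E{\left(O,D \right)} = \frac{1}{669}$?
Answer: $- \frac{1}{23071243598} \approx -4.3344 \cdot 10^{-11}$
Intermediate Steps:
$E{\left(O,D \right)} = \frac{1}{669}$
$S = \frac{1}{669} \approx 0.0014948$
$\frac{1}{330883 + \left(\frac{91365}{\frac{1}{-261454 + 11465}} - \frac{345784}{S}\right)} = \frac{1}{330883 + \left(\frac{91365}{\frac{1}{-261454 + 11465}} - 345784 \frac{1}{\frac{1}{669}}\right)} = \frac{1}{330883 + \left(\frac{91365}{\frac{1}{-249989}} - 231329496\right)} = \frac{1}{330883 + \left(\frac{91365}{- \frac{1}{249989}} - 231329496\right)} = \frac{1}{330883 + \left(91365 \left(-249989\right) - 231329496\right)} = \frac{1}{330883 - 23071574481} = \frac{1}{-23071243598} = - \frac{1}{23071243598}$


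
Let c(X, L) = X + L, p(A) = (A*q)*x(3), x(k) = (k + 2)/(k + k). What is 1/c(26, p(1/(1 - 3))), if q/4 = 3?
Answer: 1/21 ≈ 0.047619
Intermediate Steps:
x(k) = (2 + k)/(2*k) (x(k) = (2 + k)/((2*k)) = (2 + k)*(1/(2*k)) = (2 + k)/(2*k))
q = 12 (q = 4*3 = 12)
p(A) = 10*A (p(A) = (A*12)*((1/2)*(2 + 3)/3) = (12*A)*((1/2)*(1/3)*5) = (12*A)*(5/6) = 10*A)
c(X, L) = L + X
1/c(26, p(1/(1 - 3))) = 1/(10/(1 - 3) + 26) = 1/(10/(-2) + 26) = 1/(10*(-1/2) + 26) = 1/(-5 + 26) = 1/21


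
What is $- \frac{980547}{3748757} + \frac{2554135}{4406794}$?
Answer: $\frac{5253762823877}{16519999855058} \approx 0.31802$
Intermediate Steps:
$- \frac{980547}{3748757} + \frac{2554135}{4406794} = \frac{5253762823877}{16519999855058}$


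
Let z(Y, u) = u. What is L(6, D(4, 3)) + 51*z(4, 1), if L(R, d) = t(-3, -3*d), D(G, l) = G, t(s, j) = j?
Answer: 39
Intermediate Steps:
L(R, d) = -3*d
L(6, D(4, 3)) + 51*z(4, 1) = -3*4 + 51*1 = -12 + 51 = 39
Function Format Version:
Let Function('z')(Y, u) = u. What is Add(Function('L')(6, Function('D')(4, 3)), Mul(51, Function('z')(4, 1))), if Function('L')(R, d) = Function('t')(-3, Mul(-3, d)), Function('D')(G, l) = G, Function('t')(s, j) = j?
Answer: 39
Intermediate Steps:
Function('L')(R, d) = Mul(-3, d)
Add(Function('L')(6, Function('D')(4, 3)), Mul(51, Function('z')(4, 1))) = Add(Mul(-3, 4), Mul(51, 1)) = Add(-12, 51) = 39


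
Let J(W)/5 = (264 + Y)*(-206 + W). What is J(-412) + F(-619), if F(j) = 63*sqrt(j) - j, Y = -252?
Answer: -36461 + 63*I*sqrt(619) ≈ -36461.0 + 1567.4*I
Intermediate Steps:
J(W) = -12360 + 60*W (J(W) = 5*((264 - 252)*(-206 + W)) = 5*(12*(-206 + W)) = 5*(-2472 + 12*W) = -12360 + 60*W)
F(j) = -j + 63*sqrt(j)
J(-412) + F(-619) = (-12360 + 60*(-412)) + (-1*(-619) + 63*sqrt(-619)) = (-12360 - 24720) + (619 + 63*(I*sqrt(619))) = -37080 + (619 + 63*I*sqrt(619)) = -36461 + 63*I*sqrt(619)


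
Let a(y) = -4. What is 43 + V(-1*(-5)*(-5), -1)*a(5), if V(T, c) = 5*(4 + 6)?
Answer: -157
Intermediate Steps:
V(T, c) = 50 (V(T, c) = 5*10 = 50)
43 + V(-1*(-5)*(-5), -1)*a(5) = 43 + 50*(-4) = 43 - 200 = -157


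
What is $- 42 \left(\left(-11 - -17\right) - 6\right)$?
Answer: $0$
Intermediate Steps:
$- 42 \left(\left(-11 - -17\right) - 6\right) = - 42 \left(\left(-11 + 17\right) - 6\right) = - 42 \left(6 - 6\right) = \left(-42\right) 0 = 0$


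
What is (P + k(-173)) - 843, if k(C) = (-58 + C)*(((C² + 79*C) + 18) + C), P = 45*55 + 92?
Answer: -3718993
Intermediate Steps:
P = 2567 (P = 2475 + 92 = 2567)
k(C) = (-58 + C)*(18 + C² + 80*C) (k(C) = (-58 + C)*((18 + C² + 79*C) + C) = (-58 + C)*(18 + C² + 80*C))
(P + k(-173)) - 843 = (2567 + (-1044 + (-173)³ - 4622*(-173) + 22*(-173)²)) - 843 = (2567 + (-1044 - 5177717 + 799606 + 22*29929)) - 843 = (2567 + (-1044 - 5177717 + 799606 + 658438)) - 843 = (2567 - 3720717) - 843 = -3718150 - 843 = -3718993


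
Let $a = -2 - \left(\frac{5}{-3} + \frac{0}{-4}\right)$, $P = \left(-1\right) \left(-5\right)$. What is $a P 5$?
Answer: $- \frac{25}{3} \approx -8.3333$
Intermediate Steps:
$P = 5$
$a = - \frac{1}{3}$ ($a = -2 - \left(5 \left(- \frac{1}{3}\right) + 0 \left(- \frac{1}{4}\right)\right) = -2 - \left(- \frac{5}{3} + 0\right) = -2 - - \frac{5}{3} = -2 + \frac{5}{3} = - \frac{1}{3} \approx -0.33333$)
$a P 5 = \left(- \frac{1}{3}\right) 5 \cdot 5 = \left(- \frac{5}{3}\right) 5 = - \frac{25}{3}$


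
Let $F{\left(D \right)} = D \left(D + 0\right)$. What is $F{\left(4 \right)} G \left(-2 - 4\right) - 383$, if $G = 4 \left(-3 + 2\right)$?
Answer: $1$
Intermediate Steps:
$G = -4$ ($G = 4 \left(-1\right) = -4$)
$F{\left(D \right)} = D^{2}$ ($F{\left(D \right)} = D D = D^{2}$)
$F{\left(4 \right)} G \left(-2 - 4\right) - 383 = 4^{2} \left(- 4 \left(-2 - 4\right)\right) - 383 = 16 \left(\left(-4\right) \left(-6\right)\right) - 383 = 16 \cdot 24 - 383 = 384 - 383 = 1$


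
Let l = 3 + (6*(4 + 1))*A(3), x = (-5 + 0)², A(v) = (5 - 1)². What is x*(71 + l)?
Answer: 13850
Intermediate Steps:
A(v) = 16 (A(v) = 4² = 16)
x = 25 (x = (-5)² = 25)
l = 483 (l = 3 + (6*(4 + 1))*16 = 3 + (6*5)*16 = 3 + 30*16 = 3 + 480 = 483)
x*(71 + l) = 25*(71 + 483) = 25*554 = 13850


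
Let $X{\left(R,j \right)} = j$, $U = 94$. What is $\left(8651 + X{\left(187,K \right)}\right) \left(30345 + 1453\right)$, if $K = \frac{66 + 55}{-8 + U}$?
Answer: $\frac{11830557193}{43} \approx 2.7513 \cdot 10^{8}$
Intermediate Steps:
$K = \frac{121}{86}$ ($K = \frac{66 + 55}{-8 + 94} = \frac{121}{86} \approx 1.407$)
$\left(8651 + X{\left(187,K \right)}\right) \left(30345 + 1453\right) = \left(8651 + \frac{121}{86}\right) \left(30345 + 1453\right) = \frac{744107}{86} \cdot 31798 = \frac{11830557193}{43}$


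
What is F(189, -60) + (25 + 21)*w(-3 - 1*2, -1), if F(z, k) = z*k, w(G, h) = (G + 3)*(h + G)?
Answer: -10788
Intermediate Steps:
w(G, h) = (3 + G)*(G + h)
F(z, k) = k*z
F(189, -60) + (25 + 21)*w(-3 - 1*2, -1) = -60*189 + (25 + 21)*((-3 - 1*2)² + 3*(-3 - 1*2) + 3*(-1) + (-3 - 1*2)*(-1)) = -11340 + 46*((-3 - 2)² + 3*(-3 - 2) - 3 + (-3 - 2)*(-1)) = -11340 + 46*((-5)² + 3*(-5) - 3 - 5*(-1)) = -11340 + 46*(25 - 15 - 3 + 5) = -11340 + 46*12 = -11340 + 552 = -10788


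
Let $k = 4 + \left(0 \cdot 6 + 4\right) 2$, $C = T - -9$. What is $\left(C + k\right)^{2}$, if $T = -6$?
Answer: $225$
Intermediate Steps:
$C = 3$ ($C = -6 - -9 = -6 + 9 = 3$)
$k = 12$ ($k = 4 + \left(0 + 4\right) 2 = 4 + 4 \cdot 2 = 4 + 8 = 12$)
$\left(C + k\right)^{2} = \left(3 + 12\right)^{2} = 15^{2} = 225$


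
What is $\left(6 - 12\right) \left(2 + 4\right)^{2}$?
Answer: $-216$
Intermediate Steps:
$\left(6 - 12\right) \left(2 + 4\right)^{2} = - 6 \cdot 6^{2} = \left(-6\right) 36 = -216$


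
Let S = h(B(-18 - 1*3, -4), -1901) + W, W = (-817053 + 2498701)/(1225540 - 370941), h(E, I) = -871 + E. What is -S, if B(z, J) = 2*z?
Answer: 778567239/854599 ≈ 911.03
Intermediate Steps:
W = 1681648/854599 ≈ 1.9678
S = -778567239/854599 (S = (-871 + 2*(-18 - 1*3)) + 1681648/854599 = (-871 + 2*(-18 - 3)) + 1681648/854599 = (-871 + 2*(-21)) + 1681648/854599 = (-871 - 42) + 1681648/854599 = -913 + 1681648/854599 = -778567239/854599 ≈ -911.03)
-S = -1*(-778567239/854599) = 778567239/854599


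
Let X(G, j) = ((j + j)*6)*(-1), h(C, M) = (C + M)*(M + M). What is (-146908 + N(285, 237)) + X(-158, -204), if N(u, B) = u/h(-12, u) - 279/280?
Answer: -1577514061/10920 ≈ -1.4446e+5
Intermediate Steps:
h(C, M) = 2*M*(C + M) (h(C, M) = (C + M)*(2*M) = 2*M*(C + M))
X(G, j) = -12*j (X(G, j) = ((2*j)*6)*(-1) = (12*j)*(-1) = -12*j)
N(u, B) = -279/280 + 1/(2*(-12 + u)) (N(u, B) = u/((2*u*(-12 + u))) - 279/280 = u*(1/(2*u*(-12 + u))) - 279*1/280 = 1/(2*(-12 + u)) - 279/280 = -279/280 + 1/(2*(-12 + u)))
(-146908 + N(285, 237)) + X(-158, -204) = (-146908 + (3488 - 279*285)/(280*(-12 + 285))) - 12*(-204) = (-146908 + (1/280)*(3488 - 79515)/273) + 2448 = (-146908 + (1/280)*(1/273)*(-76027)) + 2448 = (-146908 - 10861/10920) + 2448 = -1604246221/10920 + 2448 = -1577514061/10920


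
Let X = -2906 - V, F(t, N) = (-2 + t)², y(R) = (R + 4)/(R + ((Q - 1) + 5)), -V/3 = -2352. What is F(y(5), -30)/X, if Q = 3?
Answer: -25/159392 ≈ -0.00015685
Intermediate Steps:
V = 7056 (V = -3*(-2352) = 7056)
y(R) = (4 + R)/(7 + R) (y(R) = (R + 4)/(R + ((3 - 1) + 5)) = (4 + R)/(R + (2 + 5)) = (4 + R)/(R + 7) = (4 + R)/(7 + R))
X = -9962 (X = -2906 - 1*7056 = -2906 - 7056 = -9962)
F(y(5), -30)/X = (-2 + (4 + 5)/(7 + 5))²/(-9962) = (-2 + 9/12)²*(-1/9962) = (-2 + (1/12)*9)²*(-1/9962) = (-2 + ¾)²*(-1/9962) = (-5/4)²*(-1/9962) = (25/16)*(-1/9962) = -25/159392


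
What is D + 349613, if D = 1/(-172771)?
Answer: 60402987622/172771 ≈ 3.4961e+5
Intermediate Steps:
D = -1/172771 ≈ -5.7880e-6
D + 349613 = -1/172771 + 349613 = 60402987622/172771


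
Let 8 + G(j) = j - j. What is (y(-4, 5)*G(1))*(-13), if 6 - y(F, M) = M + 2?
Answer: -104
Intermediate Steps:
y(F, M) = 4 - M (y(F, M) = 6 - (M + 2) = 6 - (2 + M) = 6 + (-2 - M) = 4 - M)
G(j) = -8 (G(j) = -8 + (j - j) = -8 + 0 = -8)
(y(-4, 5)*G(1))*(-13) = ((4 - 1*5)*(-8))*(-13) = ((4 - 5)*(-8))*(-13) = -1*(-8)*(-13) = 8*(-13) = -104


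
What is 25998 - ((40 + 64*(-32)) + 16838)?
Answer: 11168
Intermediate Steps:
25998 - ((40 + 64*(-32)) + 16838) = 25998 - ((40 - 2048) + 16838) = 25998 - (-2008 + 16838) = 25998 - 1*14830 = 25998 - 14830 = 11168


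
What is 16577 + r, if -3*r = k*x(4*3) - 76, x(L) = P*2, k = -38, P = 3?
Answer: 50035/3 ≈ 16678.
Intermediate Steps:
x(L) = 6 (x(L) = 3*2 = 6)
r = 304/3 (r = -(-38*6 - 76)/3 = -(-228 - 76)/3 = -1/3*(-304) = 304/3 ≈ 101.33)
16577 + r = 16577 + 304/3 = 50035/3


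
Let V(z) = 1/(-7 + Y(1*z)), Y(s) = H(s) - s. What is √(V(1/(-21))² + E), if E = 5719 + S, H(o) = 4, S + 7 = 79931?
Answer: √329212133/62 ≈ 292.65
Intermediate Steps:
S = 79924 (S = -7 + 79931 = 79924)
Y(s) = 4 - s
E = 85643 (E = 5719 + 79924 = 85643)
V(z) = 1/(-3 - z) (V(z) = 1/(-7 + (4 - z)) = 1/(-3 - z))
√(V(1/(-21))² + E) = √((-1/(3 + 1/(-21)))² + 85643) = √((-1/(3 + 1*(-1/21)))² + 85643) = √((-1/(3 - 1/21))² + 85643) = √((-1/62/21)² + 85643) = √((-1*21/62)² + 85643) = √((-21/62)² + 85643) = √(441/3844 + 85643) = √(329212133/3844) = √329212133/62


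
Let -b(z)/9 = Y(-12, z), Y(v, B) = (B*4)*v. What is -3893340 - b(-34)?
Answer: -3878652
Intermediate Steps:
Y(v, B) = 4*B*v (Y(v, B) = (4*B)*v = 4*B*v)
b(z) = 432*z (b(z) = -36*z*(-12) = -(-432)*z = 432*z)
-3893340 - b(-34) = -3893340 - 432*(-34) = -3893340 - 1*(-14688) = -3893340 + 14688 = -3878652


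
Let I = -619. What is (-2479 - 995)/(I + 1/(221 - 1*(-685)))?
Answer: 3147444/560813 ≈ 5.6123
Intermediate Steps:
(-2479 - 995)/(I + 1/(221 - 1*(-685))) = (-2479 - 995)/(-619 + 1/(221 - 1*(-685))) = -3474/(-619 + 1/(221 + 685)) = -3474/(-619 + 1/906) = -3474/(-560813/906) = -3474*(-906/560813) = 3147444/560813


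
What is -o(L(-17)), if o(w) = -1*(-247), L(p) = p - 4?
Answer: -247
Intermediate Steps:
L(p) = -4 + p
o(w) = 247
-o(L(-17)) = -1*247 = -247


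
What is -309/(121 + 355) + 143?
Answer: 67759/476 ≈ 142.35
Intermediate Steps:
-309/(121 + 355) + 143 = -309/476 + 143 = 67759/476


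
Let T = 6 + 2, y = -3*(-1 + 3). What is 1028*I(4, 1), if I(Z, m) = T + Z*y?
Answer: -16448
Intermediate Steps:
y = -6 (y = -3*2 = -6)
T = 8
I(Z, m) = 8 - 6*Z (I(Z, m) = 8 + Z*(-6) = 8 - 6*Z)
1028*I(4, 1) = 1028*(8 - 6*4) = 1028*(8 - 24) = 1028*(-16) = -16448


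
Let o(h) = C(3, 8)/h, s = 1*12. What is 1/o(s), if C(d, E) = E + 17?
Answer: 12/25 ≈ 0.48000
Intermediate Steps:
C(d, E) = 17 + E
s = 12
o(h) = 25/h (o(h) = (17 + 8)/h = 25/h)
1/o(s) = 1/(25/12) = 12/25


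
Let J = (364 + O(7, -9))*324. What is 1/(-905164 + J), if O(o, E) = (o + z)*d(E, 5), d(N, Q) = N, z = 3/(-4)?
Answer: -1/805453 ≈ -1.2415e-6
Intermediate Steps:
z = -¾ (z = 3*(-¼) = -¾ ≈ -0.75000)
O(o, E) = E*(-¾ + o) (O(o, E) = (o - ¾)*E = (-¾ + o)*E = E*(-¾ + o))
J = 99711 (J = (364 + (¼)*(-9)*(-3 + 4*7))*324 = (364 + (¼)*(-9)*(-3 + 28))*324 = (364 + (¼)*(-9)*25)*324 = (364 - 225/4)*324 = (1231/4)*324 = 99711)
1/(-905164 + J) = 1/(-905164 + 99711) = 1/(-805453) = -1/805453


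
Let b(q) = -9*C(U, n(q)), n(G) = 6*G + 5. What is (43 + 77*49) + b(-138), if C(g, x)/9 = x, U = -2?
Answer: 70479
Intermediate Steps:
n(G) = 5 + 6*G
C(g, x) = 9*x
b(q) = -405 - 486*q (b(q) = -81*(5 + 6*q) = -9*(45 + 54*q) = -405 - 486*q)
(43 + 77*49) + b(-138) = (43 + 77*49) + (-405 - 486*(-138)) = (43 + 3773) + (-405 + 67068) = 3816 + 66663 = 70479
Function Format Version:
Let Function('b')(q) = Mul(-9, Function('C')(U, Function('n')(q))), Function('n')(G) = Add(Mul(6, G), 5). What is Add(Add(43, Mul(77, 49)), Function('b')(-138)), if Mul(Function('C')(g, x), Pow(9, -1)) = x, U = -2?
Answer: 70479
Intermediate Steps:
Function('n')(G) = Add(5, Mul(6, G))
Function('C')(g, x) = Mul(9, x)
Function('b')(q) = Add(-405, Mul(-486, q)) (Function('b')(q) = Mul(-9, Mul(9, Add(5, Mul(6, q)))) = Mul(-9, Add(45, Mul(54, q))) = Add(-405, Mul(-486, q)))
Add(Add(43, Mul(77, 49)), Function('b')(-138)) = Add(Add(43, Mul(77, 49)), Add(-405, Mul(-486, -138))) = Add(Add(43, 3773), Add(-405, 67068)) = Add(3816, 66663) = 70479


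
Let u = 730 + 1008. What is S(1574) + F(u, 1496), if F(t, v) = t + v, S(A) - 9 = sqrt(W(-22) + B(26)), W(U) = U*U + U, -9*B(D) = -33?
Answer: 3243 + sqrt(4191)/3 ≈ 3264.6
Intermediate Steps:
B(D) = 11/3 (B(D) = -1/9*(-33) = 11/3)
W(U) = U + U**2 (W(U) = U**2 + U = U + U**2)
u = 1738
S(A) = 9 + sqrt(4191)/3 (S(A) = 9 + sqrt(-22*(1 - 22) + 11/3) = 9 + sqrt(-22*(-21) + 11/3) = 9 + sqrt(462 + 11/3) = 9 + sqrt(1397/3) = 9 + sqrt(4191)/3)
S(1574) + F(u, 1496) = (9 + sqrt(4191)/3) + (1738 + 1496) = (9 + sqrt(4191)/3) + 3234 = 3243 + sqrt(4191)/3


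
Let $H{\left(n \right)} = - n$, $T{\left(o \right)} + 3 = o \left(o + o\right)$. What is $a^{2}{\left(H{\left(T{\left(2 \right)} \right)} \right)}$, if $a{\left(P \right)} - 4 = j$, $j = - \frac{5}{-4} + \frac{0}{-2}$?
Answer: $\frac{441}{16} \approx 27.563$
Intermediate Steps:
$T{\left(o \right)} = -3 + 2 o^{2}$ ($T{\left(o \right)} = -3 + o \left(o + o\right) = -3 + o 2 o = -3 + 2 o^{2}$)
$j = \frac{5}{4}$ ($j = \left(-5\right) \left(- \frac{1}{4}\right) + 0 \left(- \frac{1}{2}\right) = \frac{5}{4} + 0 = \frac{5}{4} \approx 1.25$)
$a{\left(P \right)} = \frac{21}{4}$ ($a{\left(P \right)} = 4 + \frac{5}{4} = \frac{21}{4}$)
$a^{2}{\left(H{\left(T{\left(2 \right)} \right)} \right)} = \left(\frac{21}{4}\right)^{2} = \frac{441}{16}$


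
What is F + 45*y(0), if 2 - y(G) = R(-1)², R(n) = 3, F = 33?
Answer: -282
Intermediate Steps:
y(G) = -7 (y(G) = 2 - 1*3² = 2 - 1*9 = 2 - 9 = -7)
F + 45*y(0) = 33 + 45*(-7) = 33 - 315 = -282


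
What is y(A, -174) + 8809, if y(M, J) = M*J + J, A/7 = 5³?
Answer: -143615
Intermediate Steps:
A = 875 (A = 7*5³ = 7*125 = 875)
y(M, J) = J + J*M (y(M, J) = J*M + J = J + J*M)
y(A, -174) + 8809 = -174*(1 + 875) + 8809 = -174*876 + 8809 = -152424 + 8809 = -143615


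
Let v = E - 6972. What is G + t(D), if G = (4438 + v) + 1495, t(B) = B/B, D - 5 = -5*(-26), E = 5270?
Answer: 4232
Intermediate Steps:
v = -1702 (v = 5270 - 6972 = -1702)
D = 135 (D = 5 - 5*(-26) = 5 + 130 = 135)
t(B) = 1
G = 4231 (G = (4438 - 1702) + 1495 = 2736 + 1495 = 4231)
G + t(D) = 4231 + 1 = 4232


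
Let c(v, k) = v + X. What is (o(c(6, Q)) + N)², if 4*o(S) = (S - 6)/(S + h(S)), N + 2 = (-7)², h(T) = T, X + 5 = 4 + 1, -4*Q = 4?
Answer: 2209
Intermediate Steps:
Q = -1 (Q = -¼*4 = -1)
X = 0 (X = -5 + (4 + 1) = -5 + 5 = 0)
c(v, k) = v (c(v, k) = v + 0 = v)
N = 47 (N = -2 + (-7)² = -2 + 49 = 47)
o(S) = (-6 + S)/(8*S) (o(S) = ((S - 6)/(S + S))/4 = ((-6 + S)/((2*S)))/4 = ((-6 + S)*(1/(2*S)))/4 = ((-6 + S)/(2*S))/4 = (-6 + S)/(8*S))
(o(c(6, Q)) + N)² = ((⅛)*(-6 + 6)/6 + 47)² = ((⅛)*(⅙)*0 + 47)² = (0 + 47)² = 47² = 2209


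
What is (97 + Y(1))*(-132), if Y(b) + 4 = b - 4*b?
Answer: -11880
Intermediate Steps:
Y(b) = -4 - 3*b (Y(b) = -4 + (b - 4*b) = -4 - 3*b)
(97 + Y(1))*(-132) = (97 + (-4 - 3*1))*(-132) = (97 + (-4 - 3))*(-132) = (97 - 7)*(-132) = 90*(-132) = -11880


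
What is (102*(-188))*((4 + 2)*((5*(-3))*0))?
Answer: 0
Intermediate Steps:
(102*(-188))*((4 + 2)*((5*(-3))*0)) = -115056*(-15*0) = -115056*0 = -19176*0 = 0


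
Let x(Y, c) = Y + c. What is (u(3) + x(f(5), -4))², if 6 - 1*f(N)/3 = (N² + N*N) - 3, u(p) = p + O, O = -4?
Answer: 16384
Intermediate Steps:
u(p) = -4 + p (u(p) = p - 4 = -4 + p)
f(N) = 27 - 6*N² (f(N) = 18 - 3*((N² + N*N) - 3) = 18 - 3*((N² + N²) - 3) = 18 - 3*(2*N² - 3) = 18 - 3*(-3 + 2*N²) = 18 + (9 - 6*N²) = 27 - 6*N²)
(u(3) + x(f(5), -4))² = ((-4 + 3) + ((27 - 6*5²) - 4))² = (-1 + ((27 - 6*25) - 4))² = (-1 + ((27 - 150) - 4))² = (-1 + (-123 - 4))² = (-1 - 127)² = (-128)² = 16384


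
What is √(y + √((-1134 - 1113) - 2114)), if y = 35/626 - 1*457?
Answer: √(-179065422 + 2743132*I*√89)/626 ≈ 1.5407 + 21.432*I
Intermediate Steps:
y = -286047/626 (y = 35*(1/626) - 457 = 35/626 - 457 = -286047/626 ≈ -456.94)
√(y + √((-1134 - 1113) - 2114)) = √(-286047/626 + √((-1134 - 1113) - 2114)) = √(-286047/626 + √(-2247 - 2114)) = √(-286047/626 + √(-4361)) = √(-286047/626 + 7*I*√89)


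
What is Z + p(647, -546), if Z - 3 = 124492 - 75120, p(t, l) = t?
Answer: 50022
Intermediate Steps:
Z = 49375 (Z = 3 + (124492 - 75120) = 3 + 49372 = 49375)
Z + p(647, -546) = 49375 + 647 = 50022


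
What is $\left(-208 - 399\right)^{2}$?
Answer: $368449$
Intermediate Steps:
$\left(-208 - 399\right)^{2} = \left(-607\right)^{2} = 368449$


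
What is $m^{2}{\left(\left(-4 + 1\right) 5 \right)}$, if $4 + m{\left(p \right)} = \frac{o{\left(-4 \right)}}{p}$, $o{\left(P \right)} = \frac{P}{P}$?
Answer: $\frac{3721}{225} \approx 16.538$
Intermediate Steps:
$o{\left(P \right)} = 1$
$m{\left(p \right)} = -4 + \frac{1}{p}$ ($m{\left(p \right)} = -4 + 1 \frac{1}{p} = -4 + \frac{1}{p}$)
$m^{2}{\left(\left(-4 + 1\right) 5 \right)} = \left(-4 + \frac{1}{\left(-4 + 1\right) 5}\right)^{2} = \left(-4 + \frac{1}{\left(-3\right) 5}\right)^{2} = \left(-4 + \frac{1}{-15}\right)^{2} = \left(-4 - \frac{1}{15}\right)^{2} = \left(- \frac{61}{15}\right)^{2} = \frac{3721}{225}$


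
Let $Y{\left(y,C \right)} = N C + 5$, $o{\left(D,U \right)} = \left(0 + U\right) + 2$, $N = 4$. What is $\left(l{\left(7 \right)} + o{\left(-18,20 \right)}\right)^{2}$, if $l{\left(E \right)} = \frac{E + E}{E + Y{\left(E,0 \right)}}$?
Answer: $\frac{19321}{36} \approx 536.69$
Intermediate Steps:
$o{\left(D,U \right)} = 2 + U$ ($o{\left(D,U \right)} = U + 2 = 2 + U$)
$Y{\left(y,C \right)} = 5 + 4 C$ ($Y{\left(y,C \right)} = 4 C + 5 = 5 + 4 C$)
$l{\left(E \right)} = \frac{2 E}{5 + E}$ ($l{\left(E \right)} = \frac{E + E}{E + \left(5 + 4 \cdot 0\right)} = \frac{2 E}{E + \left(5 + 0\right)} = \frac{2 E}{E + 5} = \frac{2 E}{5 + E}$)
$\left(l{\left(7 \right)} + o{\left(-18,20 \right)}\right)^{2} = \left(2 \cdot 7 \frac{1}{5 + 7} + \left(2 + 20\right)\right)^{2} = \left(2 \cdot 7 \cdot \frac{1}{12} + 22\right)^{2} = \left(\frac{7}{6} + 22\right)^{2} = \left(\frac{139}{6}\right)^{2} = \frac{19321}{36}$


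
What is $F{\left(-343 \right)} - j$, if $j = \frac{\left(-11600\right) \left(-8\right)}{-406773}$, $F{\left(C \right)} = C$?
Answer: $- \frac{139430339}{406773} \approx -342.77$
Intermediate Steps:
$j = - \frac{92800}{406773}$ ($j = 92800 \left(- \frac{1}{406773}\right) = - \frac{92800}{406773} \approx -0.22814$)
$F{\left(-343 \right)} - j = -343 - - \frac{92800}{406773} = -343 + \frac{92800}{406773} = - \frac{139430339}{406773}$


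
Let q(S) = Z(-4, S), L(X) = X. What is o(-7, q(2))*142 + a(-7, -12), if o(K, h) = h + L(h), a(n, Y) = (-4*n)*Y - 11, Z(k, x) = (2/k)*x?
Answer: -631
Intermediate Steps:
Z(k, x) = 2*x/k
a(n, Y) = -11 - 4*Y*n (a(n, Y) = -4*Y*n - 11 = -11 - 4*Y*n)
q(S) = -S/2 (q(S) = 2*S/(-4) = 2*S*(-1/4) = -S/2)
o(K, h) = 2*h (o(K, h) = h + h = 2*h)
o(-7, q(2))*142 + a(-7, -12) = (2*(-1/2*2))*142 + (-11 - 4*(-12)*(-7)) = (2*(-1))*142 + (-11 - 336) = -2*142 - 347 = -284 - 347 = -631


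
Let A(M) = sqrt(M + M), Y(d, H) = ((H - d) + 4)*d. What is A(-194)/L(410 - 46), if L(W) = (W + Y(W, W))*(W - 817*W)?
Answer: -I*sqrt(97)/270291840 ≈ -3.6438e-8*I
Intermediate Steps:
Y(d, H) = d*(4 + H - d) (Y(d, H) = (4 + H - d)*d = d*(4 + H - d))
A(M) = sqrt(2)*sqrt(M) (A(M) = sqrt(2*M) = sqrt(2)*sqrt(M))
L(W) = -4080*W**2 (L(W) = (W + W*(4 + W - W))*(W - 817*W) = (W + W*4)*(-816*W) = (W + 4*W)*(-816*W) = (5*W)*(-816*W) = -4080*W**2)
A(-194)/L(410 - 46) = (sqrt(2)*sqrt(-194))/((-4080*(410 - 46)**2)) = (sqrt(2)*(I*sqrt(194)))/((-4080*364**2)) = (2*I*sqrt(97))/((-4080*132496)) = (2*I*sqrt(97))/(-540583680) = (2*I*sqrt(97))*(-1/540583680) = -I*sqrt(97)/270291840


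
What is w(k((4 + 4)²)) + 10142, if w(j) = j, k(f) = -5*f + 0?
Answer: 9822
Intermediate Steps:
k(f) = -5*f
w(k((4 + 4)²)) + 10142 = -5*(4 + 4)² + 10142 = -5*8² + 10142 = -5*64 + 10142 = -320 + 10142 = 9822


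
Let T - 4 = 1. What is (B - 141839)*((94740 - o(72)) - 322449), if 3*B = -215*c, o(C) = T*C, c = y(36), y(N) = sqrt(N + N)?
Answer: 32349078891 + 98069670*sqrt(2) ≈ 3.2488e+10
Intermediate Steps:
T = 5 (T = 4 + 1 = 5)
y(N) = sqrt(2)*sqrt(N) (y(N) = sqrt(2*N) = sqrt(2)*sqrt(N))
c = 6*sqrt(2) (c = sqrt(2)*sqrt(36) = sqrt(2)*6 = 6*sqrt(2) ≈ 8.4853)
o(C) = 5*C
B = -430*sqrt(2) (B = (-1290*sqrt(2))/3 = -430*sqrt(2) ≈ -608.11)
(B - 141839)*((94740 - o(72)) - 322449) = (-430*sqrt(2) - 141839)*((94740 - 5*72) - 322449) = (-141839 - 430*sqrt(2))*((94740 - 1*360) - 322449) = (-141839 - 430*sqrt(2))*((94740 - 360) - 322449) = (-141839 - 430*sqrt(2))*(94380 - 322449) = (-141839 - 430*sqrt(2))*(-228069) = 32349078891 + 98069670*sqrt(2)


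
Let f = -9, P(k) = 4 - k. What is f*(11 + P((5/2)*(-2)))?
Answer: -180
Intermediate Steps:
f*(11 + P((5/2)*(-2))) = -9*(11 + (4 - 5/2*(-2))) = -9*(11 + (4 - 5*(½)*(-2))) = -9*(11 + (4 - 5*(-2)/2)) = -9*(11 + (4 - 1*(-5))) = -9*(11 + (4 + 5)) = -9*(11 + 9) = -9*20 = -180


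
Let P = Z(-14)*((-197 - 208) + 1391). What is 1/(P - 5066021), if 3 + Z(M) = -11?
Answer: -1/5079825 ≈ -1.9686e-7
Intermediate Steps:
Z(M) = -14 (Z(M) = -3 - 11 = -14)
P = -13804 (P = -14*((-197 - 208) + 1391) = -14*(-405 + 1391) = -14*986 = -13804)
1/(P - 5066021) = 1/(-13804 - 5066021) = 1/(-5079825) = -1/5079825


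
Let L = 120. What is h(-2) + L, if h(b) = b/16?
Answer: 959/8 ≈ 119.88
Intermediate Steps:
h(b) = b/16 (h(b) = b*(1/16) = b/16)
h(-2) + L = (1/16)*(-2) + 120 = -1/8 + 120 = 959/8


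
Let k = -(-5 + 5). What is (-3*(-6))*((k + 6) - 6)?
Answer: 0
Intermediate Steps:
k = 0 (k = -1*0 = 0)
(-3*(-6))*((k + 6) - 6) = (-3*(-6))*((0 + 6) - 6) = 18*(6 - 6) = 18*0 = 0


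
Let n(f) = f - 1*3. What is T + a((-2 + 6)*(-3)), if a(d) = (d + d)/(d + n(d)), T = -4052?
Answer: -36460/9 ≈ -4051.1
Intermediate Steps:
n(f) = -3 + f (n(f) = f - 3 = -3 + f)
a(d) = 2*d/(-3 + 2*d) (a(d) = (d + d)/(d + (-3 + d)) = (2*d)/(-3 + 2*d) = 2*d/(-3 + 2*d))
T + a((-2 + 6)*(-3)) = -4052 + 2*((-2 + 6)*(-3))/(-3 + 2*((-2 + 6)*(-3))) = -4052 + 2*(4*(-3))/(-3 + 2*(4*(-3))) = -4052 + 2*(-12)/(-3 + 2*(-12)) = -4052 + 2*(-12)/(-3 - 24) = -4052 + 2*(-12)/(-27) = -4052 + 2*(-12)*(-1/27) = -4052 + 8/9 = -36460/9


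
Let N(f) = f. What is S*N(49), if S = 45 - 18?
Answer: 1323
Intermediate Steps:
S = 27
S*N(49) = 27*49 = 1323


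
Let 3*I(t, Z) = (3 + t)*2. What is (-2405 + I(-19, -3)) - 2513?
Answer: -14786/3 ≈ -4928.7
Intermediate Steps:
I(t, Z) = 2 + 2*t/3 (I(t, Z) = ((3 + t)*2)/3 = (6 + 2*t)/3 = 2 + 2*t/3)
(-2405 + I(-19, -3)) - 2513 = (-2405 + (2 + (⅔)*(-19))) - 2513 = (-2405 + (2 - 38/3)) - 2513 = (-2405 - 32/3) - 2513 = -7247/3 - 2513 = -14786/3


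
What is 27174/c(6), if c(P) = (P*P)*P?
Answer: 4529/36 ≈ 125.81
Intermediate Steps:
c(P) = P³ (c(P) = P²*P = P³)
27174/c(6) = 27174/(6³) = 27174/216 = 27174*(1/216) = 4529/36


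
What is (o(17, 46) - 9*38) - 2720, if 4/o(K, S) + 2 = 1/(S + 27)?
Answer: -444282/145 ≈ -3064.0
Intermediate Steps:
o(K, S) = 4/(-2 + 1/(27 + S)) (o(K, S) = 4/(-2 + 1/(S + 27)) = 4/(-2 + 1/(27 + S)))
(o(17, 46) - 9*38) - 2720 = (4*(-27 - 1*46)/(53 + 2*46) - 9*38) - 2720 = (4*(-27 - 46)/(53 + 92) - 342) - 2720 = (4*(-73)/145 - 342) - 2720 = (4*(1/145)*(-73) - 342) - 2720 = (-292/145 - 342) - 2720 = -49882/145 - 2720 = -444282/145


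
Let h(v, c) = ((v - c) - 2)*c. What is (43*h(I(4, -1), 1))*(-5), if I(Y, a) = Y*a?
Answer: 1505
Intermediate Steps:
h(v, c) = c*(-2 + v - c) (h(v, c) = (-2 + v - c)*c = c*(-2 + v - c))
(43*h(I(4, -1), 1))*(-5) = (43*(1*(-2 + 4*(-1) - 1*1)))*(-5) = (43*(1*(-2 - 4 - 1)))*(-5) = (43*(1*(-7)))*(-5) = (43*(-7))*(-5) = -301*(-5) = 1505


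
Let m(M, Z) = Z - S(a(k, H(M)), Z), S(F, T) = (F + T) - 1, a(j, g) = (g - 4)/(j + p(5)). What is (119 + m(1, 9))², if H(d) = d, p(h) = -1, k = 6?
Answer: 363609/25 ≈ 14544.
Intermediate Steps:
a(j, g) = (-4 + g)/(-1 + j) (a(j, g) = (g - 4)/(j - 1) = (-4 + g)/(-1 + j))
S(F, T) = -1 + F + T
m(M, Z) = 9/5 - M/5 (m(M, Z) = Z - (-1 + (-4 + M)/(-1 + 6) + Z) = Z - (-1 + (-4 + M)/5 + Z) = Z - (-1 + (-⅘ + M/5) + Z) = Z - (-9/5 + Z + M/5) = Z + (9/5 - Z - M/5) = 9/5 - M/5)
(119 + m(1, 9))² = (119 + (9/5 - ⅕*1))² = (119 + (9/5 - ⅕))² = (119 + 8/5)² = (603/5)² = 363609/25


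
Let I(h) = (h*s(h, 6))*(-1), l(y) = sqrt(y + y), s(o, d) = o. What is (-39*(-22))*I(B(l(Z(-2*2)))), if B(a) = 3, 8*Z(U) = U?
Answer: -7722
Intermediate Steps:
Z(U) = U/8
l(y) = sqrt(2)*sqrt(y) (l(y) = sqrt(2*y) = sqrt(2)*sqrt(y))
I(h) = -h**2 (I(h) = (h*h)*(-1) = h**2*(-1) = -h**2)
(-39*(-22))*I(B(l(Z(-2*2)))) = (-39*(-22))*(-1*3**2) = 858*(-1*9) = 858*(-9) = -7722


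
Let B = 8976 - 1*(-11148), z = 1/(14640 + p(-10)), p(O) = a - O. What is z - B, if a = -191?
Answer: -290972915/14459 ≈ -20124.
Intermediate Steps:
p(O) = -191 - O
z = 1/14459 (z = 1/(14640 + (-191 - 1*(-10))) = 1/(14640 + (-191 + 10)) = 1/(14640 - 181) = 1/14459 ≈ 6.9161e-5)
B = 20124 (B = 8976 + 11148 = 20124)
z - B = 1/14459 - 1*20124 = 1/14459 - 20124 = -290972915/14459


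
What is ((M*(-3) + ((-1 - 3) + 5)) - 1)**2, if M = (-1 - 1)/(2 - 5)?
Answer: 4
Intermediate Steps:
M = 2/3 (M = -2/(-3) = -2*(-1/3) = 2/3 ≈ 0.66667)
((M*(-3) + ((-1 - 3) + 5)) - 1)**2 = (((2/3)*(-3) + ((-1 - 3) + 5)) - 1)**2 = ((-2 + (-4 + 5)) - 1)**2 = ((-2 + 1) - 1)**2 = (-1 - 1)**2 = (-2)**2 = 4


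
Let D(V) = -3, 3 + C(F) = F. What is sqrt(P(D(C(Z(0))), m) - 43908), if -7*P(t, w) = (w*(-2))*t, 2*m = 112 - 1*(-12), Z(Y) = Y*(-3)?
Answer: 12*I*sqrt(14959)/7 ≈ 209.67*I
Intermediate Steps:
Z(Y) = -3*Y
C(F) = -3 + F
m = 62 (m = (112 - 1*(-12))/2 = (112 + 12)/2 = (1/2)*124 = 62)
P(t, w) = 2*t*w/7 (P(t, w) = -w*(-2)*t/7 = -(-2*w)*t/7 = -(-2)*t*w/7 = 2*t*w/7)
sqrt(P(D(C(Z(0))), m) - 43908) = sqrt((2/7)*(-3)*62 - 43908) = sqrt(-372/7 - 43908) = sqrt(-307728/7) = 12*I*sqrt(14959)/7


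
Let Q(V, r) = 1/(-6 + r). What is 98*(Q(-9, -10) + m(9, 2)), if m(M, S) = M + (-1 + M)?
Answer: 13279/8 ≈ 1659.9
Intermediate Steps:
m(M, S) = -1 + 2*M
98*(Q(-9, -10) + m(9, 2)) = 98*(1/(-6 - 10) + (-1 + 2*9)) = 98*(1/(-16) + (-1 + 18)) = 98*(-1/16 + 17) = 98*(271/16) = 13279/8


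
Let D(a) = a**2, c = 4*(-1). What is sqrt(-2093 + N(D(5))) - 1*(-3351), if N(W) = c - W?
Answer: 3351 + I*sqrt(2122) ≈ 3351.0 + 46.065*I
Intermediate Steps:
c = -4
N(W) = -4 - W
sqrt(-2093 + N(D(5))) - 1*(-3351) = sqrt(-2093 + (-4 - 1*5**2)) - 1*(-3351) = sqrt(-2093 + (-4 - 1*25)) + 3351 = sqrt(-2093 + (-4 - 25)) + 3351 = sqrt(-2093 - 29) + 3351 = sqrt(-2122) + 3351 = I*sqrt(2122) + 3351 = 3351 + I*sqrt(2122)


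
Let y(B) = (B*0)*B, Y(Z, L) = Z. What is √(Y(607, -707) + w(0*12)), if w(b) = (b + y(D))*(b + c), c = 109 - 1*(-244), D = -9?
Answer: √607 ≈ 24.637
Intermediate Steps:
y(B) = 0 (y(B) = 0*B = 0)
c = 353 (c = 109 + 244 = 353)
w(b) = b*(353 + b) (w(b) = (b + 0)*(b + 353) = b*(353 + b))
√(Y(607, -707) + w(0*12)) = √(607 + (0*12)*(353 + 0*12)) = √(607 + 0*(353 + 0)) = √(607 + 0*353) = √(607 + 0) = √607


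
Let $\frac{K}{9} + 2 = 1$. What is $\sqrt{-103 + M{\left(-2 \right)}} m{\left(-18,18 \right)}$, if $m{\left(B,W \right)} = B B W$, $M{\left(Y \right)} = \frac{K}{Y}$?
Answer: $2916 i \sqrt{394} \approx 57881.0 i$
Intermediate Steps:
$K = -9$ ($K = -18 + 9 \cdot 1 = -18 + 9 = -9$)
$M{\left(Y \right)} = - \frac{9}{Y}$
$m{\left(B,W \right)} = W B^{2}$ ($m{\left(B,W \right)} = B^{2} W = W B^{2}$)
$\sqrt{-103 + M{\left(-2 \right)}} m{\left(-18,18 \right)} = \sqrt{-103 - \frac{9}{-2}} \cdot 18 \left(-18\right)^{2} = \sqrt{-103 - - \frac{9}{2}} \cdot 18 \cdot 324 = \sqrt{-103 + \frac{9}{2}} \cdot 5832 = \sqrt{- \frac{197}{2}} \cdot 5832 = \frac{i \sqrt{394}}{2} \cdot 5832 = 2916 i \sqrt{394}$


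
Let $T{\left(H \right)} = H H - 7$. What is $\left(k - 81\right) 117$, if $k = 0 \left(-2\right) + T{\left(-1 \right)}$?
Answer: $-10179$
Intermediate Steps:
$T{\left(H \right)} = -7 + H^{2}$ ($T{\left(H \right)} = H^{2} - 7 = -7 + H^{2}$)
$k = -6$ ($k = 0 \left(-2\right) - \left(7 - \left(-1\right)^{2}\right) = 0 + \left(-7 + 1\right) = 0 - 6 = -6$)
$\left(k - 81\right) 117 = \left(-6 - 81\right) 117 = \left(-87\right) 117 = -10179$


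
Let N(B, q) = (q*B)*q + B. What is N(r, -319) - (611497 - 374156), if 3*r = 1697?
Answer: 171978091/3 ≈ 5.7326e+7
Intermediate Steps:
r = 1697/3 (r = (1/3)*1697 = 1697/3 ≈ 565.67)
N(B, q) = B + B*q**2 (N(B, q) = (B*q)*q + B = B*q**2 + B = B + B*q**2)
N(r, -319) - (611497 - 374156) = 1697*(1 + (-319)**2)/3 - (611497 - 374156) = 1697*(1 + 101761)/3 - 1*237341 = (1697/3)*101762 - 237341 = 172690114/3 - 237341 = 171978091/3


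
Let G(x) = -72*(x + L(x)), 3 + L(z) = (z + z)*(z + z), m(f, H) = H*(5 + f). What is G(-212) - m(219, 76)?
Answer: -12945416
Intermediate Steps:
L(z) = -3 + 4*z² (L(z) = -3 + (z + z)*(z + z) = -3 + (2*z)*(2*z) = -3 + 4*z²)
G(x) = 216 - 288*x² - 72*x (G(x) = -72*(x + (-3 + 4*x²)) = -72*(-3 + x + 4*x²) = 216 - 288*x² - 72*x)
G(-212) - m(219, 76) = (216 - 288*(-212)² - 72*(-212)) - 76*(5 + 219) = (216 - 288*44944 + 15264) - 76*224 = (216 - 12943872 + 15264) - 1*17024 = -12928392 - 17024 = -12945416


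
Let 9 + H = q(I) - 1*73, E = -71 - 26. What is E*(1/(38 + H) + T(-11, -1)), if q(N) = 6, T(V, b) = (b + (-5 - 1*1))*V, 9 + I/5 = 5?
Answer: -283725/38 ≈ -7466.4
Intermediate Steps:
I = -20 (I = -45 + 5*5 = -45 + 25 = -20)
T(V, b) = V*(-6 + b) (T(V, b) = (b + (-5 - 1))*V = (b - 6)*V = (-6 + b)*V = V*(-6 + b))
E = -97
H = -76 (H = -9 + (6 - 1*73) = -9 + (6 - 73) = -9 - 67 = -76)
E*(1/(38 + H) + T(-11, -1)) = -97*(1/(38 - 76) - 11*(-6 - 1)) = -97*(1/(-38) - 11*(-7)) = -97*(-1/38 + 77) = -97*2925/38 = -283725/38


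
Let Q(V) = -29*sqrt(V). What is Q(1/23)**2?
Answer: 841/23 ≈ 36.565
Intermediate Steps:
Q(1/23)**2 = (-29*sqrt(23)/23)**2 = 841/23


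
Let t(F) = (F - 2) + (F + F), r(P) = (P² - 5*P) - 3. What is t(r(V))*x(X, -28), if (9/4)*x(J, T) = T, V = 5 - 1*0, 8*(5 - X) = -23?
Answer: 1232/9 ≈ 136.89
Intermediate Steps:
X = 63/8 (X = 5 - ⅛*(-23) = 5 + 23/8 = 63/8 ≈ 7.8750)
V = 5 (V = 5 + 0 = 5)
x(J, T) = 4*T/9
r(P) = -3 + P² - 5*P
t(F) = -2 + 3*F (t(F) = (-2 + F) + 2*F = -2 + 3*F)
t(r(V))*x(X, -28) = (-2 + 3*(-3 + 5² - 5*5))*((4/9)*(-28)) = (-2 + 3*(-3 + 25 - 25))*(-112/9) = (-2 + 3*(-3))*(-112/9) = (-2 - 9)*(-112/9) = -11*(-112/9) = 1232/9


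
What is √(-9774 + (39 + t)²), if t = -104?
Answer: I*√5549 ≈ 74.492*I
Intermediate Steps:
√(-9774 + (39 + t)²) = √(-9774 + (39 - 104)²) = √(-9774 + (-65)²) = √(-9774 + 4225) = √(-5549) = I*√5549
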